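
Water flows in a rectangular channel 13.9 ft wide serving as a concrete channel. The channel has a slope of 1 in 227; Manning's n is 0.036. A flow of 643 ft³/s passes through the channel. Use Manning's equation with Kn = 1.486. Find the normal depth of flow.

y_n = 7.26 ft

Manning's equation rearranged: A R^(2/3) = nQ / (1.486·√S) = 0.036 × 643 / (1.486 × √0.004405) = 234.7.
Trying y = 6.42 ft: A R^(2/3) = 199.3 — too small.
Trying y = 8.89 ft: A R^(2/3) = 306.2 — too large.
Trying y = 7.26 ft: A R^(2/3) = 234.9 — ≈ 234.7.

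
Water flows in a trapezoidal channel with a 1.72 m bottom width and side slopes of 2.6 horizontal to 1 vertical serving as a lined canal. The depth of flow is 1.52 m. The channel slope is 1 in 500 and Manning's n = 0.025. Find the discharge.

With bottom width b = 1.72 m and side slope z = 2.6: A = (b + zy)y = (1.72 + 2.6×1.52)×1.52 = 8.621 m²; P = b + 2y√(1+z²) = 1.72 + 2×1.52×2.786 = 10.19 m.
Hydraulic radius R = A/P = 8.621/10.19 = 0.8462 m.
Manning's equation: Q = (1/n) A R^(2/3) S^(1/2) = (1/0.025) × 8.621 × 0.8462^(2/3) × 0.002^(1/2) = 13.8 m³/s.

Q = 13.8 m³/s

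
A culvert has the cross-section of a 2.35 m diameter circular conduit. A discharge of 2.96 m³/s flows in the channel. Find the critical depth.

At critical depth, Q² T / (g A³) = 1, i.e. A³/T = Q²/g = 2.96²/9.81 = 0.8931.
Trying y = 0.897 m: A³/T = 1.543 — over.
Trying y = 0.615 m: A³/T = 0.358 — short.
Trying y = 0.778 m: A³/T = 0.8911 — matches.

y_c = 0.778 m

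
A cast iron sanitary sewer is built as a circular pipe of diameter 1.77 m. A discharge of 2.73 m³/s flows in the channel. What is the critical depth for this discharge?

At critical depth, Q² T / (g A³) = 1, i.e. A³/T = Q²/g = 2.73²/9.81 = 0.7597.
Try y = 1 m: A³/T = 1.678 — high.
Try y = 0.576 m: A³/T = 0.2021 — low.
Try y = 0.813 m: A³/T = 0.7606 — ≈ 0.7597.

y_c = 0.813 m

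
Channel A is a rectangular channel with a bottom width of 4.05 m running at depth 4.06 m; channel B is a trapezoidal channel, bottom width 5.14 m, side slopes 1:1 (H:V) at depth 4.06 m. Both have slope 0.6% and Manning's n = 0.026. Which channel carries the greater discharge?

Channel A: Flow area A = b·y = 4.05 × 4.06 = 16.44 m². Wetted perimeter P = b + 2y = 4.05 + 2×4.06 = 12.17 m. Hydraulic radius R = A/P = 16.44/12.17 = 1.351 m. Q_A = (1/0.026)·16.44·1.351^(2/3)·√0.006 = 59.87 m³/s.
Channel B: With bottom width b = 5.14 m and side slope z = 1: A = (b + zy)y = (5.14 + 1×4.06)×4.06 = 37.35 m²; P = b + 2y√(1+z²) = 5.14 + 2×4.06×1.414 = 16.62 m. Hydraulic radius R = A/P = 37.35/16.62 = 2.247 m. Q_B = (1/0.026)·37.35·2.247^(2/3)·√0.006 = 190.9 m³/s.
Q_A = 59.87 m³/s vs Q_B = 190.9 m³/s, so channel B carries more.

channel B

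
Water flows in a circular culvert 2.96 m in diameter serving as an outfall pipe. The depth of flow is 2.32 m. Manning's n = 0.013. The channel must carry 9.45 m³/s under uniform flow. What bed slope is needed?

For a circular section of diameter D = 2.96 m at depth y = 2.32 m, the central angle is θ = 2 arccos(1 − 2y/D) = 4.349 rad. Then A = (D²/8)(θ − sin θ) = 5.786 m² and P = Dθ/2 = 6.436 m.
Hydraulic radius R = A/P = 5.786/6.436 = 0.899 m.
From Manning's equation, S = [nQ / (1 A R^(2/3))]² = [0.013 × 9.45 / (1 × 5.786 × 0.899^(2/3))]² = 0.00052.

S = 0.00052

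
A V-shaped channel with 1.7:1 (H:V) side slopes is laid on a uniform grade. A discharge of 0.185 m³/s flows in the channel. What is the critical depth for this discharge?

y_c = 0.3 m

At critical depth, Q² T / (g A³) = 1, i.e. A³/T = Q²/g = 0.185²/9.81 = 0.003489.
Trying y = 0.325 m: A³/T = 0.005239 — high.
Trying y = 0.228 m: A³/T = 0.0008903 — low.
Trying y = 0.3 m: A³/T = 0.003511 — ≈ 0.003489.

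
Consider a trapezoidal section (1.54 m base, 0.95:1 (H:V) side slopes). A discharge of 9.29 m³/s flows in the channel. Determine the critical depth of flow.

At critical depth, Q² T / (g A³) = 1, i.e. A³/T = Q²/g = 9.29²/9.81 = 8.798.
Try y = 0.903 m: A³/T = 3.118 — short.
Try y = 1.3 m: A³/T = 11.71 — over.
Try y = 1.2 m: A³/T = 8.707 — matches.

y_c = 1.2 m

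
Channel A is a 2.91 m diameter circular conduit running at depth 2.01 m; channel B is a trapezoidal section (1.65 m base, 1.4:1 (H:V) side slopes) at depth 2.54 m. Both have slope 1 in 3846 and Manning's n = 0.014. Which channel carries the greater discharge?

channel B

Channel A: For a circular section of diameter D = 2.91 m at depth y = 2.01 m, the central angle is θ = 2 arccos(1 − 2y/D) = 3.924 rad. Then A = (D²/8)(θ − sin θ) = 4.9 m² and P = Dθ/2 = 5.71 m. Hydraulic radius R = A/P = 4.9/5.71 = 0.8582 m. Q_A = (1/0.014)·4.9·0.8582^(2/3)·√0.00026 = 5.097 m³/s.
Channel B: With bottom width b = 1.65 m and side slope z = 1.4: A = (b + zy)y = (1.65 + 1.4×2.54)×2.54 = 13.22 m²; P = b + 2y√(1+z²) = 1.65 + 2×2.54×1.72 = 10.39 m. Hydraulic radius R = A/P = 13.22/10.39 = 1.273 m. Q_B = (1/0.014)·13.22·1.273^(2/3)·√0.00026 = 17.89 m³/s.
Q_A = 5.097 m³/s vs Q_B = 17.89 m³/s, so channel B carries more.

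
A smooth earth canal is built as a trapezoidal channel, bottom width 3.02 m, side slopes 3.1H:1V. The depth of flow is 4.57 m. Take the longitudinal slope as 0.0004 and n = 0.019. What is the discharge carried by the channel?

With bottom width b = 3.02 m and side slope z = 3.1: A = (b + zy)y = (3.02 + 3.1×4.57)×4.57 = 78.54 m²; P = b + 2y√(1+z²) = 3.02 + 2×4.57×3.257 = 32.79 m.
Hydraulic radius R = A/P = 78.54/32.79 = 2.395 m.
Manning's equation: Q = (1/n) A R^(2/3) S^(1/2) = (1/0.019) × 78.54 × 2.395^(2/3) × 0.0004^(1/2) = 148 m³/s.

Q = 148 m³/s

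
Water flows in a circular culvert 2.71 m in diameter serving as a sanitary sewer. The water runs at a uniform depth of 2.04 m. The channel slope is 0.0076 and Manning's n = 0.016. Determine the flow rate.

Q = 22.2 m³/s

For a circular section of diameter D = 2.71 m at depth y = 2.04 m, the central angle is θ = 2 arccos(1 − 2y/D) = 4.202 rad. Then A = (D²/8)(θ − sin θ) = 4.658 m² and P = Dθ/2 = 5.693 m.
Hydraulic radius R = A/P = 4.658/5.693 = 0.8182 m.
Manning's equation: Q = (1/n) A R^(2/3) S^(1/2) = (1/0.016) × 4.658 × 0.8182^(2/3) × 0.0076^(1/2) = 22.2 m³/s.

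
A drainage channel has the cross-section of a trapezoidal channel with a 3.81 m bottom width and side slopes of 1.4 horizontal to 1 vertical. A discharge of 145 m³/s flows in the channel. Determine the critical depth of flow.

y_c = 3.53 m

At critical depth, Q² T / (g A³) = 1, i.e. A³/T = Q²/g = 145²/9.81 = 2143.
Trying y = 4.07 m: A³/T = 3811 — high.
Trying y = 2.96 m: A³/T = 1079 — low.
Trying y = 3.53 m: A³/T = 2153 — close enough.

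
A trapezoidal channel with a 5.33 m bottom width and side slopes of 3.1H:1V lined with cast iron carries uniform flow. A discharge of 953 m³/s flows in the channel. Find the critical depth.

At critical depth, Q² T / (g A³) = 1, i.e. A³/T = Q²/g = 953²/9.81 = 92580.
Trying y = 5.51 m: A³/T = 47680 — too small.
Trying y = 7.34 m: A³/T = 172300 — too large.
Trying y = 6.4 m: A³/T = 92870 — ≈ 92580.

y_c = 6.4 m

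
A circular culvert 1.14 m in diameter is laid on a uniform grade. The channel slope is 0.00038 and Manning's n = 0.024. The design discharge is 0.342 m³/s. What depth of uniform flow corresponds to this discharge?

Manning's equation rearranged: A R^(2/3) = nQ / (1·√S) = 0.024 × 0.342 / (√0.00038) = 0.4211.
Try y = 1.06 m: A R^(2/3) = 0.4753 — too large.
Try y = 0.794 m: A R^(2/3) = 0.3677 — too small.
Try y = 0.889 m: A R^(2/3) = 0.421 — ≈ 0.4211.

y_n = 0.889 m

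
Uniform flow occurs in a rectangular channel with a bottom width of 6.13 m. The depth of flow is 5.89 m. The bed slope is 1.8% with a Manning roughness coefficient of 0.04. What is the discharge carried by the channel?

Q = 193 m³/s

Flow area A = b·y = 6.13 × 5.89 = 36.11 m². Wetted perimeter P = b + 2y = 6.13 + 2×5.89 = 17.91 m.
Hydraulic radius R = A/P = 36.11/17.91 = 2.016 m.
Manning's equation: Q = (1/n) A R^(2/3) S^(1/2) = (1/0.04) × 36.11 × 2.016^(2/3) × 0.018^(1/2) = 193 m³/s.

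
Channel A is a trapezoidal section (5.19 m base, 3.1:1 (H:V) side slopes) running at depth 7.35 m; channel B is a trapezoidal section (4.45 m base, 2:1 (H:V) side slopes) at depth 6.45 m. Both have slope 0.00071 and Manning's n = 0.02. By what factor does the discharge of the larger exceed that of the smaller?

Channel A: With bottom width b = 5.19 m and side slope z = 3.1: A = (b + zy)y = (5.19 + 3.1×7.35)×7.35 = 205.6 m²; P = b + 2y√(1+z²) = 5.19 + 2×7.35×3.257 = 53.07 m. Hydraulic radius R = A/P = 205.6/53.07 = 3.874 m. Q_A = (1/0.02)·205.6·3.874^(2/3)·√0.00071 = 675.7 m³/s.
Channel B: With bottom width b = 4.45 m and side slope z = 2: A = (b + zy)y = (4.45 + 2×6.45)×6.45 = 111.9 m²; P = b + 2y√(1+z²) = 4.45 + 2×6.45×2.236 = 33.3 m. Hydraulic radius R = A/P = 111.9/33.3 = 3.361 m. Q_B = (1/0.02)·111.9·3.361^(2/3)·√0.00071 = 334.5 m³/s.
The larger discharge is 675.7 m³/s and the smaller is 334.5 m³/s; the ratio is 2.02.

2.02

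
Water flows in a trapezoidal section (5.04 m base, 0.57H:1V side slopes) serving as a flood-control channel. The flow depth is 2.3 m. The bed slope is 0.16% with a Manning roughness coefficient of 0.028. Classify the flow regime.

With bottom width b = 5.04 m and side slope z = 0.57: A = (b + zy)y = (5.04 + 0.57×2.3)×2.3 = 14.61 m²; P = b + 2y√(1+z²) = 5.04 + 2×2.3×1.151 = 10.33 m.
Hydraulic radius R = A/P = 14.61/10.33 = 1.413 m.
V = (1/n) R^(2/3) √S = (1/0.028) × 1.413^(2/3) × √0.0016 = 1.799 m/s. Hydraulic depth D_h = A/T = 14.61/7.662 = 1.906 m.
Froude number Fr = V/√(g·D_h) = 1.799/√(9.81×1.906) = 0.416, which is less than 1, so the flow is subcritical.

subcritical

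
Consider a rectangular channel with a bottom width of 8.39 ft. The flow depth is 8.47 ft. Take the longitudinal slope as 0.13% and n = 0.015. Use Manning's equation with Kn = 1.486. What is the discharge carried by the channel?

Q = 505 ft³/s

Flow area A = b·y = 8.39 × 8.47 = 71.06 ft². Wetted perimeter P = b + 2y = 8.39 + 2×8.47 = 25.33 ft.
Hydraulic radius R = A/P = 71.06/25.33 = 2.805 ft.
Manning's equation: Q = (1.486/n) A R^(2/3) S^(1/2) = (1.486/0.015) × 71.06 × 2.805^(2/3) × 0.0013^(1/2) = 505 ft³/s.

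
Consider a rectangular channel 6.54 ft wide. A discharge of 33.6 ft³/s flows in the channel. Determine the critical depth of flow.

y_c = 0.936 ft

For a rectangular channel, critical depth y_c = (q²/g)^(1/3) where q = Q/b = 33.6/6.54 = 5.138 ft²/s.
So y_c = (5.138²/32.2)^(1/3) = 0.936 ft.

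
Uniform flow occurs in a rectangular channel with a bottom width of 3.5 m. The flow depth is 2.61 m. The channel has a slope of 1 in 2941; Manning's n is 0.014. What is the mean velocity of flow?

V = 1.36 m/s

Flow area A = b·y = 3.5 × 2.61 = 9.135 m². Wetted perimeter P = b + 2y = 3.5 + 2×2.61 = 8.72 m.
Hydraulic radius R = A/P = 9.135/8.72 = 1.048 m.
From Manning's equation, V = (1/n) R^(2/3) S^(1/2) = (1/0.014) × 1.048^(2/3) × 0.00034^(1/2) = 1.36 m/s.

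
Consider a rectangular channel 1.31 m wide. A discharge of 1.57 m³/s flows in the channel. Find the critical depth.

For a rectangular channel, critical depth y_c = (q²/g)^(1/3) where q = Q/b = 1.57/1.31 = 1.198 m²/s.
So y_c = (1.198²/9.81)^(1/3) = 0.527 m.

y_c = 0.527 m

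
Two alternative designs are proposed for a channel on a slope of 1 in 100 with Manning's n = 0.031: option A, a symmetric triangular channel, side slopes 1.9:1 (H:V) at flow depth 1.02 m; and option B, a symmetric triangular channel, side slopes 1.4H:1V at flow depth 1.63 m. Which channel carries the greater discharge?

channel B

Channel A: For a triangular section with side slope z = 1.9: A = zy² = 1.9×1.02² = 1.977 m²; P = 2y√(1+z²) = 2×1.02×2.147 = 4.38 m. Hydraulic radius R = A/P = 1.977/4.38 = 0.4513 m. Q_A = (1/0.031)·1.977·0.4513^(2/3)·√0.01 = 3.752 m³/s.
Channel B: For a triangular section with side slope z = 1.4: A = zy² = 1.4×1.63² = 3.72 m²; P = 2y√(1+z²) = 2×1.63×1.72 = 5.609 m. Hydraulic radius R = A/P = 3.72/5.609 = 0.6632 m. Q_B = (1/0.031)·3.72·0.6632^(2/3)·√0.01 = 9.125 m³/s.
Q_A = 3.752 m³/s vs Q_B = 9.125 m³/s, so channel B carries more.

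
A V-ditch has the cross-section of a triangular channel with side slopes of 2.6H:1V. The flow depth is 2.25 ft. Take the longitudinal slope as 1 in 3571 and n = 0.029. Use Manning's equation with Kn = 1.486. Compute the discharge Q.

For a triangular section with side slope z = 2.6: A = zy² = 2.6×2.25² = 13.16 ft²; P = 2y√(1+z²) = 2×2.25×2.786 = 12.54 ft.
Hydraulic radius R = A/P = 13.16/12.54 = 1.05 ft.
Manning's equation: Q = (1.486/n) A R^(2/3) S^(1/2) = (1.486/0.029) × 13.16 × 1.05^(2/3) × 0.00028^(1/2) = 11.7 ft³/s.

Q = 11.7 ft³/s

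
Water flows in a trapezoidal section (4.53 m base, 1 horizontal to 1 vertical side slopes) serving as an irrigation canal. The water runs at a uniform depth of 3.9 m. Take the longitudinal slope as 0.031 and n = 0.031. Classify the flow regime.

supercritical

With bottom width b = 4.53 m and side slope z = 1: A = (b + zy)y = (4.53 + 1×3.9)×3.9 = 32.88 m²; P = b + 2y√(1+z²) = 4.53 + 2×3.9×1.414 = 15.56 m.
Hydraulic radius R = A/P = 32.88/15.56 = 2.113 m.
V = (1/n) R^(2/3) √S = (1/0.031) × 2.113^(2/3) × √0.031 = 9.352 m/s. Hydraulic depth D_h = A/T = 32.88/12.33 = 2.666 m.
Froude number Fr = V/√(g·D_h) = 9.352/√(9.81×2.666) = 1.83, which is greater than 1, so the flow is supercritical.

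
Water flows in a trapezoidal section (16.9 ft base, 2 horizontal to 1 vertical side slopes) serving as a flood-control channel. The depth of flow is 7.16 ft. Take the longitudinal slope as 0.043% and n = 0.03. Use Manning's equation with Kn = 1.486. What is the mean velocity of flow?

With bottom width b = 16.9 ft and side slope z = 2: A = (b + zy)y = (16.9 + 2×7.16)×7.16 = 223.5 ft²; P = b + 2y√(1+z²) = 16.9 + 2×7.16×2.236 = 48.92 ft.
Hydraulic radius R = A/P = 223.5/48.92 = 4.569 ft.
From Manning's equation, V = (1.486/n) R^(2/3) S^(1/2) = (1.486/0.03) × 4.569^(2/3) × 0.00043^(1/2) = 2.83 ft/s.

V = 2.83 ft/s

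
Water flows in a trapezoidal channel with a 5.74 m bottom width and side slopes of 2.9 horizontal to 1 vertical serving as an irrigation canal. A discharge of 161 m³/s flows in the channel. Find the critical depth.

y_c = 2.8 m

At critical depth, Q² T / (g A³) = 1, i.e. A³/T = Q²/g = 161²/9.81 = 2642.
Try y = 2.38 m: A³/T = 1394 — low.
Try y = 3.12 m: A³/T = 4121 — high.
Try y = 2.8 m: A³/T = 2659 — matches.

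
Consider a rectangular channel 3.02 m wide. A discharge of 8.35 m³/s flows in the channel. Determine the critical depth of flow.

For a rectangular channel, critical depth y_c = (q²/g)^(1/3) where q = Q/b = 8.35/3.02 = 2.765 m²/s.
So y_c = (2.765²/9.81)^(1/3) = 0.92 m.

y_c = 0.92 m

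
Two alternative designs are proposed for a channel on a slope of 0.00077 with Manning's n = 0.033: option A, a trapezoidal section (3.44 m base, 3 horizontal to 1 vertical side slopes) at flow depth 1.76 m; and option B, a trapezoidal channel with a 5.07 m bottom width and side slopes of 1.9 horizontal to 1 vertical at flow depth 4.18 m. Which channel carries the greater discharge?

channel B

Channel A: With bottom width b = 3.44 m and side slope z = 3: A = (b + zy)y = (3.44 + 3×1.76)×1.76 = 15.35 m²; P = b + 2y√(1+z²) = 3.44 + 2×1.76×3.162 = 14.57 m. Hydraulic radius R = A/P = 15.35/14.57 = 1.053 m. Q_A = (1/0.033)·15.35·1.053^(2/3)·√0.00077 = 13.36 m³/s.
Channel B: With bottom width b = 5.07 m and side slope z = 1.9: A = (b + zy)y = (5.07 + 1.9×4.18)×4.18 = 54.39 m²; P = b + 2y√(1+z²) = 5.07 + 2×4.18×2.147 = 23.02 m. Hydraulic radius R = A/P = 54.39/23.02 = 2.363 m. Q_B = (1/0.033)·54.39·2.363^(2/3)·√0.00077 = 81.13 m³/s.
Q_A = 13.36 m³/s vs Q_B = 81.13 m³/s, so channel B carries more.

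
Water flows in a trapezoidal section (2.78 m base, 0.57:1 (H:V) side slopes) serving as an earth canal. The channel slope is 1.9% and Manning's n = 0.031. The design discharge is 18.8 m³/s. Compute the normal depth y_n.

y_n = 1.36 m

Manning's equation rearranged: A R^(2/3) = nQ / (1·√S) = 0.031 × 18.8 / (√0.019) = 4.228.
At y = 0.999 m: A R^(2/3) = 2.533 — short.
At y = 1.73 m: A R^(2/3) = 6.356 — over.
At y = 1.36 m: A R^(2/3) = 4.229 — ≈ 4.228.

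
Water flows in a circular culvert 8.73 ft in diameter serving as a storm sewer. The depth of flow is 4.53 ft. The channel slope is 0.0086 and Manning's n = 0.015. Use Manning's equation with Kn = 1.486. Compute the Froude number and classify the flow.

supercritical

For a circular section of diameter D = 8.73 ft at depth y = 4.53 ft, the central angle is θ = 2 arccos(1 − 2y/D) = 3.217 rad. Then A = (D²/8)(θ − sin θ) = 31.37 ft² and P = Dθ/2 = 14.04 ft.
Hydraulic radius R = A/P = 31.37/14.04 = 2.234 ft.
V = (1.486/n) R^(2/3) √S = (1.486/0.015) × 2.234^(2/3) × √0.0086 = 15.7 ft/s. Hydraulic depth D_h = A/T = 31.37/8.724 = 3.596 ft.
Froude number Fr = V/√(g·D_h) = 15.7/√(32.2×3.596) = 1.46, which is greater than 1, so the flow is supercritical.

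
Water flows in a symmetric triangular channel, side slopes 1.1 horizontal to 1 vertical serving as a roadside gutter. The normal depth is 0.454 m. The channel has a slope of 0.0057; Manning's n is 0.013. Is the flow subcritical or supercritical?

For a triangular section with side slope z = 1.1: A = zy² = 1.1×0.454² = 0.2267 m²; P = 2y√(1+z²) = 2×0.454×1.487 = 1.35 m.
Hydraulic radius R = A/P = 0.2267/1.35 = 0.168 m.
V = (1/n) R^(2/3) √S = (1/0.013) × 0.168^(2/3) × √0.0057 = 1.768 m/s. Hydraulic depth D_h = A/T = 0.2267/0.9988 = 0.227 m.
Froude number Fr = V/√(g·D_h) = 1.768/√(9.81×0.227) = 1.18, which is greater than 1, so the flow is supercritical.

supercritical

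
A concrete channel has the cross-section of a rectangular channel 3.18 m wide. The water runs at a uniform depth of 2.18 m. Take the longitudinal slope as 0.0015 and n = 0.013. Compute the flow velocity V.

Flow area A = b·y = 3.18 × 2.18 = 6.932 m². Wetted perimeter P = b + 2y = 3.18 + 2×2.18 = 7.54 m.
Hydraulic radius R = A/P = 6.932/7.54 = 0.9194 m.
From Manning's equation, V = (1/n) R^(2/3) S^(1/2) = (1/0.013) × 0.9194^(2/3) × 0.0015^(1/2) = 2.82 m/s.

V = 2.82 m/s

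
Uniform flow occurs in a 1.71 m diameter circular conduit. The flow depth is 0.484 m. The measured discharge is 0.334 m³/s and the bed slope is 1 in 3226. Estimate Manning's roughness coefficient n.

For a circular section of diameter D = 1.71 m at depth y = 0.484 m, the central angle is θ = 2 arccos(1 − 2y/D) = 2.244 rad. Then A = (D²/8)(θ − sin θ) = 0.5344 m² and P = Dθ/2 = 1.919 m.
Hydraulic radius R = A/P = 0.5344/1.919 = 0.2785 m.
Rearranging Manning's equation: n = (1/Q) A R^(2/3) S^(1/2) = (1/0.334) × 0.5344 × 0.2785^(2/3) × √0.00031 = 0.012.

n = 0.012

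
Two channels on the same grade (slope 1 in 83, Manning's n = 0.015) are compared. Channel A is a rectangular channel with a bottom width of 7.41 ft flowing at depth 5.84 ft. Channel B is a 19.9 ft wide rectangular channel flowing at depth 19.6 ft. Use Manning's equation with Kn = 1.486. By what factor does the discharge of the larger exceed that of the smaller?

18.4

Channel A: Flow area A = b·y = 7.41 × 5.84 = 43.27 ft². Wetted perimeter P = b + 2y = 7.41 + 2×5.84 = 19.09 ft. Hydraulic radius R = A/P = 43.27/19.09 = 2.267 ft. Q_A = (1.486/0.015)·43.27·2.267^(2/3)·√0.01205 = 812 ft³/s.
Channel B: Flow area A = b·y = 19.9 × 19.6 = 390 ft². Wetted perimeter P = b + 2y = 19.9 + 2×19.6 = 59.1 ft. Hydraulic radius R = A/P = 390/59.1 = 6.6 ft. Q_B = (1.486/0.015)·390·6.6^(2/3)·√0.01205 = 14920 ft³/s.
The larger discharge is 14920 ft³/s and the smaller is 812 ft³/s; the ratio is 18.4.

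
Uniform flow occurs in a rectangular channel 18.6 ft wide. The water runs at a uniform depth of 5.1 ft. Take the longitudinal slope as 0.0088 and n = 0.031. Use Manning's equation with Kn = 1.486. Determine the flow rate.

Flow area A = b·y = 18.6 × 5.1 = 94.86 ft². Wetted perimeter P = b + 2y = 18.6 + 2×5.1 = 28.8 ft.
Hydraulic radius R = A/P = 94.86/28.8 = 3.294 ft.
Manning's equation: Q = (1.486/n) A R^(2/3) S^(1/2) = (1.486/0.031) × 94.86 × 3.294^(2/3) × 0.0088^(1/2) = 944 ft³/s.

Q = 944 ft³/s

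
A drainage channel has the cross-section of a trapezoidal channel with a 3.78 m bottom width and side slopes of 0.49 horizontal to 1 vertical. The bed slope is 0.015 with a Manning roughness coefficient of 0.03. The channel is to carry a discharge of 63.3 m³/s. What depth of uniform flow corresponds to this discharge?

y_n = 2.53 m

Manning's equation rearranged: A R^(2/3) = nQ / (1·√S) = 0.03 × 63.3 / (√0.015) = 15.51.
Trying y = 3 m: A R^(2/3) = 20.69 — too large.
Trying y = 2.53 m: A R^(2/3) = 15.5 — close enough.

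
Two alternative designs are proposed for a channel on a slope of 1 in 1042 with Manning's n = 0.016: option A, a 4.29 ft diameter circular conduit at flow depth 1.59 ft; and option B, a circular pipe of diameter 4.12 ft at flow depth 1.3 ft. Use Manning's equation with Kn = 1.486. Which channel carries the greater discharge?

channel A

Channel A: For a circular section of diameter D = 4.29 ft at depth y = 1.59 ft, the central angle is θ = 2 arccos(1 − 2y/D) = 2.618 rad. Then A = (D²/8)(θ − sin θ) = 4.873 ft² and P = Dθ/2 = 5.616 ft. Hydraulic radius R = A/P = 4.873/5.616 = 0.8677 ft. Q_A = (1.486/0.016)·4.873·0.8677^(2/3)·√0.0009597 = 12.76 ft³/s.
Channel B: For a circular section of diameter D = 4.12 ft at depth y = 1.3 ft, the central angle is θ = 2 arccos(1 − 2y/D) = 2.386 rad. Then A = (D²/8)(θ − sin θ) = 3.607 ft² and P = Dθ/2 = 4.915 ft. Hydraulic radius R = A/P = 3.607/4.915 = 0.7339 ft. Q_B = (1.486/0.016)·3.607·0.7339^(2/3)·√0.0009597 = 8.444 ft³/s.
Q_A = 12.76 ft³/s vs Q_B = 8.444 ft³/s, so channel A carries more.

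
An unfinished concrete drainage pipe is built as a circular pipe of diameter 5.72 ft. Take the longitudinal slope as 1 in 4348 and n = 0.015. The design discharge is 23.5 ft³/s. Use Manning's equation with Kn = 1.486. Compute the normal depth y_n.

Manning's equation rearranged: A R^(2/3) = nQ / (1.486·√S) = 0.015 × 23.5 / (1.486 × √0.00023) = 15.64.
At y = 1.93 ft: A R^(2/3) = 8.002 — too small.
At y = 3.4 ft: A R^(2/3) = 21.6 — too large.
At y = 2.79 ft: A R^(2/3) = 15.63 — ≈ 15.64.

y_n = 2.79 ft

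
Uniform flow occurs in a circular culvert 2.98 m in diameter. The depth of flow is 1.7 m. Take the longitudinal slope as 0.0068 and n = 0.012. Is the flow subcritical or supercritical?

supercritical

For a circular section of diameter D = 2.98 m at depth y = 1.7 m, the central angle is θ = 2 arccos(1 − 2y/D) = 3.424 rad. Then A = (D²/8)(θ − sin θ) = 4.111 m² and P = Dθ/2 = 5.102 m.
Hydraulic radius R = A/P = 4.111/5.102 = 0.8057 m.
V = (1/n) R^(2/3) √S = (1/0.012) × 0.8057^(2/3) × √0.0068 = 5.95 m/s. Hydraulic depth D_h = A/T = 4.111/2.95 = 1.393 m.
Froude number Fr = V/√(g·D_h) = 5.95/√(9.81×1.393) = 1.61, which is greater than 1, so the flow is supercritical.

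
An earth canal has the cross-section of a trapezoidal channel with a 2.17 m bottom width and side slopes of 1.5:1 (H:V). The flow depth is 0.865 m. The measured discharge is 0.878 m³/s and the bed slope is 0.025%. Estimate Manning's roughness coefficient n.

n = 0.037

With bottom width b = 2.17 m and side slope z = 1.5: A = (b + zy)y = (2.17 + 1.5×0.865)×0.865 = 2.999 m²; P = b + 2y√(1+z²) = 2.17 + 2×0.865×1.803 = 5.289 m.
Hydraulic radius R = A/P = 2.999/5.289 = 0.5671 m.
Rearranging Manning's equation: n = (1/Q) A R^(2/3) S^(1/2) = (1/0.878) × 2.999 × 0.5671^(2/3) × √0.00025 = 0.037.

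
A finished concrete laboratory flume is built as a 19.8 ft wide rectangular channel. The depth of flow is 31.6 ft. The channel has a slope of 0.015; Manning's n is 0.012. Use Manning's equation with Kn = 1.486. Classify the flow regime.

supercritical

Flow area A = b·y = 19.8 × 31.6 = 625.7 ft². Wetted perimeter P = b + 2y = 19.8 + 2×31.6 = 83 ft.
Hydraulic radius R = A/P = 625.7/83 = 7.538 ft.
V = (1.486/n) R^(2/3) √S = (1.486/0.012) × 7.538^(2/3) × √0.015 = 58.31 ft/s. Hydraulic depth D_h = A/T = 625.7/19.8 = 31.6 ft.
Froude number Fr = V/√(g·D_h) = 58.31/√(32.2×31.6) = 1.83, which is greater than 1, so the flow is supercritical.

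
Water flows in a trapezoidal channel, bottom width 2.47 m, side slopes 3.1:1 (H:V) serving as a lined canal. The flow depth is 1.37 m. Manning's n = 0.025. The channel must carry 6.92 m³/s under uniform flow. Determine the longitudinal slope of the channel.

With bottom width b = 2.47 m and side slope z = 3.1: A = (b + zy)y = (2.47 + 3.1×1.37)×1.37 = 9.202 m²; P = b + 2y√(1+z²) = 2.47 + 2×1.37×3.257 = 11.4 m.
Hydraulic radius R = A/P = 9.202/11.4 = 0.8076 m.
From Manning's equation, S = [nQ / (1 A R^(2/3))]² = [0.025 × 6.92 / (1 × 9.202 × 0.8076^(2/3))]² = 0.00047.

S = 0.00047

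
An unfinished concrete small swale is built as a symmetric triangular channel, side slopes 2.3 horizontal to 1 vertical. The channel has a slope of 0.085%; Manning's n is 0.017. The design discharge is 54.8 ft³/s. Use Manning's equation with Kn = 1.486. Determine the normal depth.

y_n = 2.81 ft

Manning's equation rearranged: A R^(2/3) = nQ / (1.486·√S) = 0.017 × 54.8 / (1.486 × √0.00085) = 21.5.
At y = 2.14 ft: A R^(2/3) = 10.4 — low.
At y = 3.07 ft: A R^(2/3) = 27.23 — high.
At y = 2.81 ft: A R^(2/3) = 21.5 — close enough.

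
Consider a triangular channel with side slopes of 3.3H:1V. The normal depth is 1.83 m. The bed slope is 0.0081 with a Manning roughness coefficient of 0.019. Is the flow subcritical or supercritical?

supercritical

For a triangular section with side slope z = 3.3: A = zy² = 3.3×1.83² = 11.05 m²; P = 2y√(1+z²) = 2×1.83×3.448 = 12.62 m.
Hydraulic radius R = A/P = 11.05/12.62 = 0.8757 m.
V = (1/n) R^(2/3) √S = (1/0.019) × 0.8757^(2/3) × √0.0081 = 4.336 m/s. Hydraulic depth D_h = A/T = 11.05/12.08 = 0.915 m.
Froude number Fr = V/√(g·D_h) = 4.336/√(9.81×0.915) = 1.45, which is greater than 1, so the flow is supercritical.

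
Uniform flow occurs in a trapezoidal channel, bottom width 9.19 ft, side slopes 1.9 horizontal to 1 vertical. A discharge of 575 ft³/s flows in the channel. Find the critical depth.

At critical depth, Q² T / (g A³) = 1, i.e. A³/T = Q²/g = 575²/32.2 = 10270.
Trying y = 3.14 ft: A³/T = 5103 — short.
Trying y = 4.8 ft: A³/T = 24750 — over.
Trying y = 3.8 ft: A³/T = 10260 — matches.

y_c = 3.8 ft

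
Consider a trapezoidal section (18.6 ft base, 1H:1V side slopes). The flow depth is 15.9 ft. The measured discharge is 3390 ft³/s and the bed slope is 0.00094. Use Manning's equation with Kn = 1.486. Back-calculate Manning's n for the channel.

With bottom width b = 18.6 ft and side slope z = 1: A = (b + zy)y = (18.6 + 1×15.9)×15.9 = 548.6 ft²; P = b + 2y√(1+z²) = 18.6 + 2×15.9×1.414 = 63.57 ft.
Hydraulic radius R = A/P = 548.6/63.57 = 8.629 ft.
Rearranging Manning's equation: n = (1.486/Q) A R^(2/3) S^(1/2) = (1.486/3390) × 548.6 × 8.629^(2/3) × √0.00094 = 0.031.

n = 0.031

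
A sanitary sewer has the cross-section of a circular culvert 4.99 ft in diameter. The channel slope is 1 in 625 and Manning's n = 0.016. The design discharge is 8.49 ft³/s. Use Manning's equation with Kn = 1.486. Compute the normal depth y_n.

Manning's equation rearranged: A R^(2/3) = nQ / (1.486·√S) = 0.016 × 8.49 / (1.486 × √0.0016) = 2.285.
At y = 0.846 ft: A R^(2/3) = 1.417 — short.
At y = 1.2 ft: A R^(2/3) = 2.874 — over.
At y = 1.07 ft: A R^(2/3) = 2.284 — matches.

y_n = 1.07 ft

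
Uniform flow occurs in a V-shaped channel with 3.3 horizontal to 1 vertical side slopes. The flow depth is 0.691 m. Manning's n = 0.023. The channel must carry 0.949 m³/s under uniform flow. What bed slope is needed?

For a triangular section with side slope z = 3.3: A = zy² = 3.3×0.691² = 1.576 m²; P = 2y√(1+z²) = 2×0.691×3.448 = 4.765 m.
Hydraulic radius R = A/P = 1.576/4.765 = 0.3307 m.
From Manning's equation, S = [nQ / (1 A R^(2/3))]² = [0.023 × 0.949 / (1 × 1.576 × 0.3307^(2/3))]² = 0.000839.

S = 0.000839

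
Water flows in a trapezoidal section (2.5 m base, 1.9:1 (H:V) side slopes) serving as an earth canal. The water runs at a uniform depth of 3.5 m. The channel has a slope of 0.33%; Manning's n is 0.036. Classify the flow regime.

With bottom width b = 2.5 m and side slope z = 1.9: A = (b + zy)y = (2.5 + 1.9×3.5)×3.5 = 32.02 m²; P = b + 2y√(1+z²) = 2.5 + 2×3.5×2.147 = 17.53 m.
Hydraulic radius R = A/P = 32.02/17.53 = 1.827 m.
V = (1/n) R^(2/3) √S = (1/0.036) × 1.827^(2/3) × √0.0033 = 2.385 m/s. Hydraulic depth D_h = A/T = 32.02/15.8 = 2.027 m.
Froude number Fr = V/√(g·D_h) = 2.385/√(9.81×2.027) = 0.535, which is less than 1, so the flow is subcritical.

subcritical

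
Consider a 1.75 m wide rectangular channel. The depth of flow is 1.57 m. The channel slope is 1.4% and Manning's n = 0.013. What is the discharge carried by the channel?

Q = 17 m³/s

Flow area A = b·y = 1.75 × 1.57 = 2.748 m². Wetted perimeter P = b + 2y = 1.75 + 2×1.57 = 4.89 m.
Hydraulic radius R = A/P = 2.748/4.89 = 0.5619 m.
Manning's equation: Q = (1/n) A R^(2/3) S^(1/2) = (1/0.013) × 2.748 × 0.5619^(2/3) × 0.014^(1/2) = 17 m³/s.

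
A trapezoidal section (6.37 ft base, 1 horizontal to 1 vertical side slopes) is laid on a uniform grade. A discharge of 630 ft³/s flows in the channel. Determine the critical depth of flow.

At critical depth, Q² T / (g A³) = 1, i.e. A³/T = Q²/g = 630²/32.2 = 12330.
Trying y = 3.72 ft: A³/T = 3829 — short.
Trying y = 6.42 ft: A³/T = 28820 — over.
Trying y = 5.13 ft: A³/T = 12350 — ≈ 12330.

y_c = 5.13 ft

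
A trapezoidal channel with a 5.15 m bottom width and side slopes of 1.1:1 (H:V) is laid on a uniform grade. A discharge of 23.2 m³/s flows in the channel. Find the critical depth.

At critical depth, Q² T / (g A³) = 1, i.e. A³/T = Q²/g = 23.2²/9.81 = 54.87.
Try y = 1.32 m: A³/T = 82.17 — too large.
Try y = 0.998 m: A³/T = 33 — too small.
Try y = 1.17 m: A³/T = 55.31 — close enough.

y_c = 1.17 m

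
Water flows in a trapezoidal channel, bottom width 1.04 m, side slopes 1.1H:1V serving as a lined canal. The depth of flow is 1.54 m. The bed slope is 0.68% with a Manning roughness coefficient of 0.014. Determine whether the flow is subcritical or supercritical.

supercritical

With bottom width b = 1.04 m and side slope z = 1.1: A = (b + zy)y = (1.04 + 1.1×1.54)×1.54 = 4.21 m²; P = b + 2y√(1+z²) = 1.04 + 2×1.54×1.487 = 5.619 m.
Hydraulic radius R = A/P = 4.21/5.619 = 0.7493 m.
V = (1/n) R^(2/3) √S = (1/0.014) × 0.7493^(2/3) × √0.0068 = 4.859 m/s. Hydraulic depth D_h = A/T = 4.21/4.428 = 0.9508 m.
Froude number Fr = V/√(g·D_h) = 4.859/√(9.81×0.9508) = 1.59, which is greater than 1, so the flow is supercritical.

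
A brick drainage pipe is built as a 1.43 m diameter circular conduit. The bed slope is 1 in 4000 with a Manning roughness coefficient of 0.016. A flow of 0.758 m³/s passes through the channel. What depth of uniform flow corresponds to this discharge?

y_n = 1.11 m

Manning's equation rearranged: A R^(2/3) = nQ / (1·√S) = 0.016 × 0.758 / (√0.00025) = 0.767.
Try y = 0.756 m: A R^(2/3) = 0.4441 — short.
Try y = 1.11 m: A R^(2/3) = 0.7666 — ≈ 0.767.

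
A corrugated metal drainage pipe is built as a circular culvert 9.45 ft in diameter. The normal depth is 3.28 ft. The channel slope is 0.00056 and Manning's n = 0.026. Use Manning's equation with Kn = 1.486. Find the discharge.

Q = 43.6 ft³/s

For a circular section of diameter D = 9.45 ft at depth y = 3.28 ft, the central angle is θ = 2 arccos(1 − 2y/D) = 2.52 rad. Then A = (D²/8)(θ − sin θ) = 21.63 ft² and P = Dθ/2 = 11.91 ft.
Hydraulic radius R = A/P = 21.63/11.91 = 1.817 ft.
Manning's equation: Q = (1.486/n) A R^(2/3) S^(1/2) = (1.486/0.026) × 21.63 × 1.817^(2/3) × 0.00056^(1/2) = 43.6 ft³/s.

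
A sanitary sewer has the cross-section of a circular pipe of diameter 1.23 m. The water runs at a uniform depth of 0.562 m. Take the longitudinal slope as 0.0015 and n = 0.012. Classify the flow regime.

subcritical

For a circular section of diameter D = 1.23 m at depth y = 0.562 m, the central angle is θ = 2 arccos(1 − 2y/D) = 2.969 rad. Then A = (D²/8)(θ − sin θ) = 0.529 m² and P = Dθ/2 = 1.826 m.
Hydraulic radius R = A/P = 0.529/1.826 = 0.2897 m.
V = (1/n) R^(2/3) √S = (1/0.012) × 0.2897^(2/3) × √0.0015 = 1.413 m/s. Hydraulic depth D_h = A/T = 0.529/1.225 = 0.4317 m.
Froude number Fr = V/√(g·D_h) = 1.413/√(9.81×0.4317) = 0.687, which is less than 1, so the flow is subcritical.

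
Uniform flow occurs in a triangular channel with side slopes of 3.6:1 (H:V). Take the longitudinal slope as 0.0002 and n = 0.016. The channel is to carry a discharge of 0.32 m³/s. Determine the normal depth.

y_n = 0.507 m

Manning's equation rearranged: A R^(2/3) = nQ / (1·√S) = 0.016 × 0.32 / (√0.0002) = 0.362.
At y = 0.616 m: A R^(2/3) = 0.6078 — high.
At y = 0.37 m: A R^(2/3) = 0.1561 — low.
At y = 0.507 m: A R^(2/3) = 0.3616 — close enough.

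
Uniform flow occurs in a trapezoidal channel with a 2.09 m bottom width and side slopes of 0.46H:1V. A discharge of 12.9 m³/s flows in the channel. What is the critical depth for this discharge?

y_c = 1.41 m

At critical depth, Q² T / (g A³) = 1, i.e. A³/T = Q²/g = 12.9²/9.81 = 16.96.
Trying y = 1.61 m: A³/T = 26.5 — high.
Trying y = 1.41 m: A³/T = 17 — ≈ 16.96.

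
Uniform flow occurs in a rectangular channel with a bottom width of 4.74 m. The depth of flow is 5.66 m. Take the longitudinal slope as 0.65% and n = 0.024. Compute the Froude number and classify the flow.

Flow area A = b·y = 4.74 × 5.66 = 26.83 m². Wetted perimeter P = b + 2y = 4.74 + 2×5.66 = 16.06 m.
Hydraulic radius R = A/P = 26.83/16.06 = 1.671 m.
V = (1/n) R^(2/3) √S = (1/0.024) × 1.671^(2/3) × √0.0065 = 4.729 m/s. Hydraulic depth D_h = A/T = 26.83/4.74 = 5.66 m.
Froude number Fr = V/√(g·D_h) = 4.729/√(9.81×5.66) = 0.635, which is less than 1, so the flow is subcritical.

subcritical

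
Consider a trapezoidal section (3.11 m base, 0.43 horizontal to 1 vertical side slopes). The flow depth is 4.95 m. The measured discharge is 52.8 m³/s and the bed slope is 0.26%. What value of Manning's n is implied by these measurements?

With bottom width b = 3.11 m and side slope z = 0.43: A = (b + zy)y = (3.11 + 0.43×4.95)×4.95 = 25.93 m²; P = b + 2y√(1+z²) = 3.11 + 2×4.95×1.089 = 13.89 m.
Hydraulic radius R = A/P = 25.93/13.89 = 1.867 m.
Rearranging Manning's equation: n = (1/Q) A R^(2/3) S^(1/2) = (1/52.8) × 25.93 × 1.867^(2/3) × √0.0026 = 0.038.

n = 0.038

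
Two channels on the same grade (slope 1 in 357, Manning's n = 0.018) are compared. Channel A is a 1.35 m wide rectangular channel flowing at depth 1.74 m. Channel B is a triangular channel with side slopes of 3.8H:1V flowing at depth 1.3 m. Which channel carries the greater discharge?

Channel A: Flow area A = b·y = 1.35 × 1.74 = 2.349 m². Wetted perimeter P = b + 2y = 1.35 + 2×1.74 = 4.83 m. Hydraulic radius R = A/P = 2.349/4.83 = 0.4863 m. Q_A = (1/0.018)·2.349·0.4863^(2/3)·√0.002801 = 4.271 m³/s.
Channel B: For a triangular section with side slope z = 3.8: A = zy² = 3.8×1.3² = 6.422 m²; P = 2y√(1+z²) = 2×1.3×3.929 = 10.22 m. Hydraulic radius R = A/P = 6.422/10.22 = 0.6286 m. Q_B = (1/0.018)·6.422·0.6286^(2/3)·√0.002801 = 13.86 m³/s.
Q_A = 4.271 m³/s vs Q_B = 13.86 m³/s, so channel B carries more.

channel B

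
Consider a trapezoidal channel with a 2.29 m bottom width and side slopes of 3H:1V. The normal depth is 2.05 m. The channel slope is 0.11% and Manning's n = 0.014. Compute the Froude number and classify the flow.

With bottom width b = 2.29 m and side slope z = 3: A = (b + zy)y = (2.29 + 3×2.05)×2.05 = 17.3 m²; P = b + 2y√(1+z²) = 2.29 + 2×2.05×3.162 = 15.26 m.
Hydraulic radius R = A/P = 17.3/15.26 = 1.134 m.
V = (1/n) R^(2/3) √S = (1/0.014) × 1.134^(2/3) × √0.0011 = 2.576 m/s. Hydraulic depth D_h = A/T = 17.3/14.59 = 1.186 m.
Froude number Fr = V/√(g·D_h) = 2.576/√(9.81×1.186) = 0.755, which is less than 1, so the flow is subcritical.

subcritical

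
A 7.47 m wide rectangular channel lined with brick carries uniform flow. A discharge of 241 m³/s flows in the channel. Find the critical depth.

For a rectangular channel, critical depth y_c = (q²/g)^(1/3) where q = Q/b = 241/7.47 = 32.26 m²/s.
So y_c = (32.26²/9.81)^(1/3) = 4.73 m.

y_c = 4.73 m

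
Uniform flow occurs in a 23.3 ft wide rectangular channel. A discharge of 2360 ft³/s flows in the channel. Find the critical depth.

For a rectangular channel, critical depth y_c = (q²/g)^(1/3) where q = Q/b = 2360/23.3 = 101.3 ft²/s.
So y_c = (101.3²/32.2)^(1/3) = 6.83 ft.

y_c = 6.83 ft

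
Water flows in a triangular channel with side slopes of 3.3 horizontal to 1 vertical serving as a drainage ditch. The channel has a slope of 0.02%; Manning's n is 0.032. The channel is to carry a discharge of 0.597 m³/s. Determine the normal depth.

y_n = 0.86 m

Manning's equation rearranged: A R^(2/3) = nQ / (1·√S) = 0.032 × 0.597 / (√0.0002) = 1.351.
At y = 0.605 m: A R^(2/3) = 0.5286 — short.
At y = 0.986 m: A R^(2/3) = 1.944 — over.
At y = 0.86 m: A R^(2/3) = 1.35 — matches.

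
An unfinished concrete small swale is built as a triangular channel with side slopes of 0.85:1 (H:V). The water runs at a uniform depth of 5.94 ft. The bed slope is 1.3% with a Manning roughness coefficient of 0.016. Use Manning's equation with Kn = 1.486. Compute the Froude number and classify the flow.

supercritical

For a triangular section with side slope z = 0.85: A = zy² = 0.85×5.94² = 29.99 ft²; P = 2y√(1+z²) = 2×5.94×1.312 = 15.59 ft.
Hydraulic radius R = A/P = 29.99/15.59 = 1.924 ft.
V = (1.486/n) R^(2/3) √S = (1.486/0.016) × 1.924^(2/3) × √0.013 = 16.38 ft/s. Hydraulic depth D_h = A/T = 29.99/10.1 = 2.97 ft.
Froude number Fr = V/√(g·D_h) = 16.38/√(32.2×2.97) = 1.67, which is greater than 1, so the flow is supercritical.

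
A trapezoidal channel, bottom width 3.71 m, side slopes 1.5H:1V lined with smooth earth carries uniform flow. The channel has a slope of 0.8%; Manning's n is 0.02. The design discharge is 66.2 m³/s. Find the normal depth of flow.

y_n = 1.96 m

Manning's equation rearranged: A R^(2/3) = nQ / (1·√S) = 0.02 × 66.2 / (√0.008) = 14.8.
Trying y = 2.39 m: A R^(2/3) = 21.97 — too large.
Trying y = 1.69 m: A R^(2/3) = 11.09 — too small.
Trying y = 1.96 m: A R^(2/3) = 14.8 — matches.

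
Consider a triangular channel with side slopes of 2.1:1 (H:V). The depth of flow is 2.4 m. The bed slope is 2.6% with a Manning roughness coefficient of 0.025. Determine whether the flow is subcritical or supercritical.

For a triangular section with side slope z = 2.1: A = zy² = 2.1×2.4² = 12.1 m²; P = 2y√(1+z²) = 2×2.4×2.326 = 11.16 m.
Hydraulic radius R = A/P = 12.1/11.16 = 1.083 m.
V = (1/n) R^(2/3) √S = (1/0.025) × 1.083^(2/3) × √0.026 = 6.804 m/s. Hydraulic depth D_h = A/T = 12.1/10.08 = 1.2 m.
Froude number Fr = V/√(g·D_h) = 6.804/√(9.81×1.2) = 1.98, which is greater than 1, so the flow is supercritical.

supercritical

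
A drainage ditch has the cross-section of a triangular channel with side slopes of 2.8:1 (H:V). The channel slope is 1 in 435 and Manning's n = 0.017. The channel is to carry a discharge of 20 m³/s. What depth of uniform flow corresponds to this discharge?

Manning's equation rearranged: A R^(2/3) = nQ / (1·√S) = 0.017 × 20 / (√0.002299) = 7.091.
At y = 2.11 m: A R^(2/3) = 12.41 — too large.
At y = 1.21 m: A R^(2/3) = 2.817 — too small.
At y = 1.71 m: A R^(2/3) = 7.086 — ≈ 7.091.

y_n = 1.71 m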